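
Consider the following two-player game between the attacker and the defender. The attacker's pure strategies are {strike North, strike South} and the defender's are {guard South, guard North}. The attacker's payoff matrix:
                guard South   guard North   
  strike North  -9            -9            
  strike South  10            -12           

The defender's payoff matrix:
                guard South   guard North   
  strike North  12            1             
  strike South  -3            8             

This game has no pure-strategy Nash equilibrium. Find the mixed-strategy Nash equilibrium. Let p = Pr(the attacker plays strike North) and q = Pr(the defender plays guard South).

For the defender to be willing to mix, the defender must be indifferent between guard South and guard North, which pins down the attacker's mix.
  the defender's payoff to guard South: p·12 + (1−p)·(-3) = 15p - 3
  the defender's payoff to guard North: p·1 + (1−p)·8 = -7p + 8
  15p - 3 = -7p + 8  ⇒  22p = 11  ⇒  p = 1/2.
Set the attacker's expected payoff from strike North equal to that from strike South:
  the attacker's payoff from strike North: q·(-9) + (1−q)·(-9) = -9
  the attacker's payoff from strike South: q·10 + (1−q)·(-12) = 22q - 12
  -9 = 22q - 12  ⇒  -22q = -3  ⇒  q = 3/22.

p = 1/2, q = 3/22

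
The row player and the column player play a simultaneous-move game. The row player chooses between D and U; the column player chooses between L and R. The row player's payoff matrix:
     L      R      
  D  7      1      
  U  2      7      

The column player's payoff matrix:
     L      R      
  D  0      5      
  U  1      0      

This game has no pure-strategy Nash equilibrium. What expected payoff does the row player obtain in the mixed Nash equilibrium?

47/11

In a mixed equilibrium the row player is indifferent between D and U; this condition fixes q.
  the row player's payoff from D: q·7 + (1−q)·1 = 6q + 1
  the row player's payoff from U: q·2 + (1−q)·7 = -5q + 7
  6q + 1 = -5q + 7  ⇒  11q = 6  ⇒  q = 6/11.
At equilibrium the row player is indifferent across rows, so the row player's payoff equals the payoff from D: (6/11)·7 + (5/11)·1 = 47/11.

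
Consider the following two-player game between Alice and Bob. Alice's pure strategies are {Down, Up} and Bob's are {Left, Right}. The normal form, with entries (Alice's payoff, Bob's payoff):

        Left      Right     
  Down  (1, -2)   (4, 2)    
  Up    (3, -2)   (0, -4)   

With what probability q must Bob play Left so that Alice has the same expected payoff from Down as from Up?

q = 2/3

Alice's indifference between Down and Up determines Bob's mixing probability q:
  Alice's expected payoff from Down: q·1 + (1−q)·4 = -3q + 4
  Alice's expected payoff from Up: q·3 + (1−q)·0 = 3q
  -3q + 4 = 3q  ⇒  -6q = -4  ⇒  q = 2/3.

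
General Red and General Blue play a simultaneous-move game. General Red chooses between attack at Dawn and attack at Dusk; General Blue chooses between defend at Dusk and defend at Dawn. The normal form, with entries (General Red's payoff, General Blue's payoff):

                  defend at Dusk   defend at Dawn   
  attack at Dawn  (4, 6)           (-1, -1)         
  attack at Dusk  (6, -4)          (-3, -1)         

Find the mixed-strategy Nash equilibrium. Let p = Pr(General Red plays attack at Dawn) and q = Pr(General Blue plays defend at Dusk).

General Blue's indifference between defend at Dusk and defend at Dawn determines General Red's mixing probability p:
  General Blue's expected payoff from defend at Dusk: p·6 + (1−p)·(-4) = 10p - 4
  General Blue's expected payoff from defend at Dawn: p·(-1) + (1−p)·(-1) = -1
  10p - 4 = -1  ⇒  10p = 3  ⇒  p = 3/10.
In a mixed equilibrium General Red is indifferent between attack at Dawn and attack at Dusk; this condition fixes q.
  General Red's expected payoff from attack at Dawn: q·4 + (1−q)·(-1) = 5q - 1
  General Red's expected payoff from attack at Dusk: q·6 + (1−q)·(-3) = 9q - 3
  5q - 1 = 9q - 3  ⇒  -4q = -2  ⇒  q = 1/2.

p = 3/10, q = 1/2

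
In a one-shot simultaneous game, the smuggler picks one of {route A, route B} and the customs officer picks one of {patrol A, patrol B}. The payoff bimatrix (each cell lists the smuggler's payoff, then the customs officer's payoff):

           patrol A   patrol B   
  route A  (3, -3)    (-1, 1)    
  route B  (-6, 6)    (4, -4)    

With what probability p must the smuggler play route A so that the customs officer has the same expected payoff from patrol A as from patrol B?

p = 5/7

The smuggler's mix must leave the customs officer indifferent between patrol A and patrol B.
  the customs officer's expected payoff from patrol A: p·(-3) + (1−p)·6 = -9p + 6
  the customs officer's expected payoff from patrol B: p·1 + (1−p)·(-4) = 5p - 4
  -9p + 6 = 5p - 4  ⇒  -14p = -10  ⇒  p = 5/7.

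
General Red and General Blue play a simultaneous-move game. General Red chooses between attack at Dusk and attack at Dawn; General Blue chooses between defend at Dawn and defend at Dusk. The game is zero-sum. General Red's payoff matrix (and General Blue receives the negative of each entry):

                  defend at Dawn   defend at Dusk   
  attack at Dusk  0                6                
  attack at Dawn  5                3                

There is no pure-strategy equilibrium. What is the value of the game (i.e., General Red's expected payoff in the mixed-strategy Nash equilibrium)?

v = 15/4

General Red's indifference between attack at Dusk and attack at Dawn determines General Blue's mixing probability q:
  General Red's payoff to attack at Dusk: q·0 + (1−q)·6 = -6q + 6
  General Red's payoff to attack at Dawn: q·5 + (1−q)·3 = 2q + 3
  -6q + 6 = 2q + 3  ⇒  -8q = -3  ⇒  q = 3/8.
The value is General Red's expected payoff against this mix (using attack at Dusk): (3/8)·0 + (5/8)·6 = 15/4.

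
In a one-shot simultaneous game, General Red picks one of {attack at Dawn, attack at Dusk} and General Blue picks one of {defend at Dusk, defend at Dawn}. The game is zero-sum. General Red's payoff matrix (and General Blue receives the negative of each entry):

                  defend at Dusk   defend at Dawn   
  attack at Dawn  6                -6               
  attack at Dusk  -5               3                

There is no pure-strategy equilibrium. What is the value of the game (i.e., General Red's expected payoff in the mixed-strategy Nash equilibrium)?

For General Red to be willing to mix, General Red must be indifferent between attack at Dawn and attack at Dusk, which pins down General Blue's mix.
  General Red's payoff to attack at Dawn: q·6 + (1−q)·(-6) = 12q - 6
  General Red's payoff to attack at Dusk: q·(-5) + (1−q)·3 = -8q + 3
  12q - 6 = -8q + 3  ⇒  20q = 9  ⇒  q = 9/20.
The value is General Red's expected payoff against this mix (using attack at Dawn): (9/20)·6 + (11/20)·(-6) = -3/5.

v = -3/5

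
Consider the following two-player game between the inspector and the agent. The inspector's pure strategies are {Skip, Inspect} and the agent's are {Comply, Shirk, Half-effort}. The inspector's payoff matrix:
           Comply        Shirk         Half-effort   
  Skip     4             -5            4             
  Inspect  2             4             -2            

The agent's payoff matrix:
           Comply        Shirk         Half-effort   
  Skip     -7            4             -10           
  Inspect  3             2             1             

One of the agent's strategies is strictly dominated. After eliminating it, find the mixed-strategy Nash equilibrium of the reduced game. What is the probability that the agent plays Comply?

The agent's strategy Half-effort is strictly dominated by Comply: -7 > -10 and 3 > 1. Eliminate Half-effort.
For the inspector to be willing to mix, the inspector must be indifferent between Skip and Inspect, which pins down the agent's mix.
  the inspector's payoff from Skip: q·4 + (1−q)·(-5) = 9q - 5
  the inspector's payoff from Inspect: q·2 + (1−q)·4 = -2q + 4
  9q - 5 = -2q + 4  ⇒  11q = 9  ⇒  q = 9/11.

q = 9/11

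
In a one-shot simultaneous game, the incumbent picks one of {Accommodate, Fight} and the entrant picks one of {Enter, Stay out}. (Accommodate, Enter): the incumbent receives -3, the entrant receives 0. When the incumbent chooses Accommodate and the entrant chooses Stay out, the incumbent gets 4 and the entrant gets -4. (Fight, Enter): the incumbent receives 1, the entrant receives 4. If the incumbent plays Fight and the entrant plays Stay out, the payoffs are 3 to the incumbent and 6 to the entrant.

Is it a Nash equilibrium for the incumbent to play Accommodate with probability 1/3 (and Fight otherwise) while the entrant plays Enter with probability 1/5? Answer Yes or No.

Check the entrant's indifference given the incumbent's mix p = 1/3:
  payoff from Enter = 8/3; payoff from Stay out = 8/3 — equal.
Check the incumbent's indifference given the entrant's mix q = 1/5:
  payoff from Accommodate = 13/5; payoff from Fight = 13/5 — equal.
Both players are indifferent, so neither can profitably deviate.

Yes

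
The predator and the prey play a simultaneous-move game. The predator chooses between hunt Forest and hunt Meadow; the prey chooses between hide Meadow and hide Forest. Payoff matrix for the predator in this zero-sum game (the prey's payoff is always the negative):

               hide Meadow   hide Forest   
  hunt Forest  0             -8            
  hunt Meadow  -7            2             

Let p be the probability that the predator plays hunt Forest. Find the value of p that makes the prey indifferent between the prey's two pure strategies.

p = 9/17

For the prey to be willing to mix, the prey must be indifferent between hide Meadow and hide Forest, which pins down the predator's mix.
  the prey's payoff to hide Meadow: p·0 + (1−p)·7 = -7p + 7
  the prey's payoff to hide Forest: p·8 + (1−p)·(-2) = 10p - 2
  -7p + 7 = 10p - 2  ⇒  -17p = -9  ⇒  p = 9/17.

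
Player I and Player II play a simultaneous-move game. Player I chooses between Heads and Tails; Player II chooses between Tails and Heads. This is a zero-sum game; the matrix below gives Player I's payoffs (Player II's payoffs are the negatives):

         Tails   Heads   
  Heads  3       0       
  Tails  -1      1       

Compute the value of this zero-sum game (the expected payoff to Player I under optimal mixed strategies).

Player II's mix must leave Player I indifferent between Heads and Tails.
  Player I's expected payoff from Heads: q·3 + (1−q)·0 = 3q
  Player I's expected payoff from Tails: q·(-1) + (1−q)·1 = -2q + 1
  3q = -2q + 1  ⇒  5q = 1  ⇒  q = 1/5.
The value is Player I's expected payoff against this mix (using Heads): (1/5)·3 + (4/5)·0 = 3/5.

v = 3/5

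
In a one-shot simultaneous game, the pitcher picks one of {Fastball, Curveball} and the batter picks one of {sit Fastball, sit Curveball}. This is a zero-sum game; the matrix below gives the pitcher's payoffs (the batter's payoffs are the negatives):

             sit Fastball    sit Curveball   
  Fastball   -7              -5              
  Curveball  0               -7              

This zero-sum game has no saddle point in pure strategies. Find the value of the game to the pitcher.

v = -49/9

The pitcher's indifference between Fastball and Curveball determines the batter's mixing probability q:
  the pitcher's payoff from Fastball: q·(-7) + (1−q)·(-5) = -2q - 5
  the pitcher's payoff from Curveball: q·0 + (1−q)·(-7) = 7q - 7
  -2q - 5 = 7q - 7  ⇒  -9q = -2  ⇒  q = 2/9.
The value is the pitcher's expected payoff against this mix (using Fastball): (2/9)·(-7) + (7/9)·(-5) = -49/9.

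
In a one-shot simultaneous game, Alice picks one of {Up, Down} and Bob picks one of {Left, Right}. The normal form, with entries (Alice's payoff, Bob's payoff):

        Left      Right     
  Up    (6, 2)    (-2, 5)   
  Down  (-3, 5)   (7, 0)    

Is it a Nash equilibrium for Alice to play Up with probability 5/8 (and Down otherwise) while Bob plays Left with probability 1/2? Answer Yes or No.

Check Bob's indifference given Alice's mix p = 5/8:
  payoff from Left = 25/8; payoff from Right = 25/8 — equal.
Check Alice's indifference given Bob's mix q = 1/2:
  payoff from Up = 2; payoff from Down = 2 — equal.
Both players are indifferent, so neither can profitably deviate.

Yes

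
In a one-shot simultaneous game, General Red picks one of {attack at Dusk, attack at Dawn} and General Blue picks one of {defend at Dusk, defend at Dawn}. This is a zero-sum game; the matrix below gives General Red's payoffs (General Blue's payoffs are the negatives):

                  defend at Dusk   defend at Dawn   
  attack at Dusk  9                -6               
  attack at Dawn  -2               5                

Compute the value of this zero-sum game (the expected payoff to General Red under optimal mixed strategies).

v = 3/2

For General Red to be willing to mix, General Red must be indifferent between attack at Dusk and attack at Dawn, which pins down General Blue's mix.
  General Red's expected payoff from attack at Dusk: q·9 + (1−q)·(-6) = 15q - 6
  General Red's expected payoff from attack at Dawn: q·(-2) + (1−q)·5 = -7q + 5
  15q - 6 = -7q + 5  ⇒  22q = 11  ⇒  q = 1/2.
The value is General Red's expected payoff against this mix (using attack at Dusk): (1/2)·9 + (1/2)·(-6) = 3/2.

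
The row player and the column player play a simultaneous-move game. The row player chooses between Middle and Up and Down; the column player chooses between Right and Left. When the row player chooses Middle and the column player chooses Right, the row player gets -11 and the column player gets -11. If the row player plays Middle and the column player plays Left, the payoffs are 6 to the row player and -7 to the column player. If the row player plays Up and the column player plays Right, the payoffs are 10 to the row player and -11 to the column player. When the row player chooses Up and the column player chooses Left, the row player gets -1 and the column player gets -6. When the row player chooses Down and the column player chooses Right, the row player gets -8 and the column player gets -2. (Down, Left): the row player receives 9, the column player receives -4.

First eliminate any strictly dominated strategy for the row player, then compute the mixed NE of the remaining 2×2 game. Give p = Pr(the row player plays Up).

p = 2/7

The row player's strategy Middle is strictly dominated by Down: -8 > -11 and 9 > 6. Eliminate Middle.
The row player's mix must leave the column player indifferent between Right and Left.
  the column player's expected payoff from Right: p·(-11) + (1−p)·(-2) = -9p - 2
  the column player's expected payoff from Left: p·(-6) + (1−p)·(-4) = -2p - 4
  -9p - 2 = -2p - 4  ⇒  -7p = -2  ⇒  p = 2/7.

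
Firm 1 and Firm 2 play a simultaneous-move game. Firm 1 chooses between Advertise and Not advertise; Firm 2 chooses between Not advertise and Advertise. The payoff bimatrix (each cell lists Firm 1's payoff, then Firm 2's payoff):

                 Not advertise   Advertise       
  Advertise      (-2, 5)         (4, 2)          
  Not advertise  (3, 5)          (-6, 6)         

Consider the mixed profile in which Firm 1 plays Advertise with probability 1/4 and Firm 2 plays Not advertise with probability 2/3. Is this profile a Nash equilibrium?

Yes

Check Firm 2's indifference given Firm 1's mix p = 1/4:
  payoff from Not advertise = 5; payoff from Advertise = 5 — equal.
Check Firm 1's indifference given Firm 2's mix q = 2/3:
  payoff from Advertise = 0; payoff from Not advertise = 0 — equal.
Both players are indifferent, so neither can profitably deviate.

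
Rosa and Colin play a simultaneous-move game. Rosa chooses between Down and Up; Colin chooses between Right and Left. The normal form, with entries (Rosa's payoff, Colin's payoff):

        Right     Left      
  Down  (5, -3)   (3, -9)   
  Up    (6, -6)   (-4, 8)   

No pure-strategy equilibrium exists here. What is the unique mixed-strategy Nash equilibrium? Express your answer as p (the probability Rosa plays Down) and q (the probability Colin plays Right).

For Colin to be willing to mix, Colin must be indifferent between Right and Left, which pins down Rosa's mix.
  Colin's payoff to Right: p·(-3) + (1−p)·(-6) = 3p - 6
  Colin's payoff to Left: p·(-9) + (1−p)·8 = -17p + 8
  3p - 6 = -17p + 8  ⇒  20p = 14  ⇒  p = 7/10.
Set Rosa's expected payoff from Down equal to that from Up:
  Rosa's payoff from Down: q·5 + (1−q)·3 = 2q + 3
  Rosa's payoff from Up: q·6 + (1−q)·(-4) = 10q - 4
  2q + 3 = 10q - 4  ⇒  -8q = -7  ⇒  q = 7/8.

p = 7/10, q = 7/8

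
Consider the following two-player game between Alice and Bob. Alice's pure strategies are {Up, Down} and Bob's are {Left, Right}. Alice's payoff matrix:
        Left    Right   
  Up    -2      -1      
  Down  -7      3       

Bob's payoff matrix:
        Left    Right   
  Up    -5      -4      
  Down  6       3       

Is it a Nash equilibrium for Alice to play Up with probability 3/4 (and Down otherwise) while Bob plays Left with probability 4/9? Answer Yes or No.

Yes

Check Bob's indifference given Alice's mix p = 3/4:
  payoff from Left = -9/4; payoff from Right = -9/4 — equal.
Check Alice's indifference given Bob's mix q = 4/9:
  payoff from Up = -13/9; payoff from Down = -13/9 — equal.
Both players are indifferent, so neither can profitably deviate.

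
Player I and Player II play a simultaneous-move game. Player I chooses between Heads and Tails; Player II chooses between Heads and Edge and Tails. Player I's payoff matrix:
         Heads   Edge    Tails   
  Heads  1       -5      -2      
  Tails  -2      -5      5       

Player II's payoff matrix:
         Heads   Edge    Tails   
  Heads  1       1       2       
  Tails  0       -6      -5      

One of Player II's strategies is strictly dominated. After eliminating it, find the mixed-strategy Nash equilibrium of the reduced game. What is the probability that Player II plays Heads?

Player II's strategy Edge is strictly dominated by Tails: 2 > 1 and -5 > -6. Eliminate Edge.
In a mixed equilibrium Player I is indifferent between Heads and Tails; this condition fixes q.
  Player I's payoff from Heads: q·1 + (1−q)·(-2) = 3q - 2
  Player I's payoff from Tails: q·(-2) + (1−q)·5 = -7q + 5
  3q - 2 = -7q + 5  ⇒  10q = 7  ⇒  q = 7/10.

q = 7/10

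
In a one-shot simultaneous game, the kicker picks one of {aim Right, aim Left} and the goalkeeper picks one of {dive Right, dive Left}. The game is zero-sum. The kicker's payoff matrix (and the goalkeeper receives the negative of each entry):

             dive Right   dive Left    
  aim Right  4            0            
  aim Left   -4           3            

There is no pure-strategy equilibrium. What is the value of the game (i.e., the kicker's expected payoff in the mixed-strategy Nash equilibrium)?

For the kicker to be willing to mix, the kicker must be indifferent between aim Right and aim Left, which pins down the goalkeeper's mix.
  the kicker's payoff to aim Right: q·4 + (1−q)·0 = 4q
  the kicker's payoff to aim Left: q·(-4) + (1−q)·3 = -7q + 3
  4q = -7q + 3  ⇒  11q = 3  ⇒  q = 3/11.
The value is the kicker's expected payoff against this mix (using aim Right): (3/11)·4 + (8/11)·0 = 12/11.

v = 12/11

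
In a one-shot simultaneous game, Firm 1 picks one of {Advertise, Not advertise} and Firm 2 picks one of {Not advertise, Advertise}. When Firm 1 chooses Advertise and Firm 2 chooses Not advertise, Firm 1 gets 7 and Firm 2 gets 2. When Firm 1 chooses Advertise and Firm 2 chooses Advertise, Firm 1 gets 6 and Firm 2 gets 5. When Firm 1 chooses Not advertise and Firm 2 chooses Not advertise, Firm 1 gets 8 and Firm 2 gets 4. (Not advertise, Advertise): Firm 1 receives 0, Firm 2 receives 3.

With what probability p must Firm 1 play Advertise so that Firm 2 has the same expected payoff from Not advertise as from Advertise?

p = 1/4

In a mixed equilibrium Firm 2 is indifferent between Not advertise and Advertise; this condition fixes p.
  Firm 2's payoff from Not advertise: p·2 + (1−p)·4 = -2p + 4
  Firm 2's payoff from Advertise: p·5 + (1−p)·3 = 2p + 3
  -2p + 4 = 2p + 3  ⇒  -4p = -1  ⇒  p = 1/4.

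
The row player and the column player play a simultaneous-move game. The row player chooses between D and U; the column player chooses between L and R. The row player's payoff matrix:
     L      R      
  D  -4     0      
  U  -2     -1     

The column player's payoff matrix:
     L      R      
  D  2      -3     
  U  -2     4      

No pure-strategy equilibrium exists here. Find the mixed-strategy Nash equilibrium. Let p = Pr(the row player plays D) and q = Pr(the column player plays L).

p = 6/11, q = 1/3

Set the column player's expected payoff from L equal to that from R:
  the column player's payoff from L: p·2 + (1−p)·(-2) = 4p - 2
  the column player's payoff from R: p·(-3) + (1−p)·4 = -7p + 4
  4p - 2 = -7p + 4  ⇒  11p = 6  ⇒  p = 6/11.
Set the row player's expected payoff from D equal to that from U:
  the row player's expected payoff from D: q·(-4) + (1−q)·0 = -4q
  the row player's expected payoff from U: q·(-2) + (1−q)·(-1) = -q - 1
  -4q = -q - 1  ⇒  -3q = -1  ⇒  q = 1/3.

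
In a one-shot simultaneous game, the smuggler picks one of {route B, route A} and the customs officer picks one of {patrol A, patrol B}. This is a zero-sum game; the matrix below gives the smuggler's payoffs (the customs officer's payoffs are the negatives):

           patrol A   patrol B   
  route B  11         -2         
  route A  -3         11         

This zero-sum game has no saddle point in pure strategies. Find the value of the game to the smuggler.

The smuggler's indifference between route B and route A determines the customs officer's mixing probability q:
  the smuggler's payoff from route B: q·11 + (1−q)·(-2) = 13q - 2
  the smuggler's payoff from route A: q·(-3) + (1−q)·11 = -14q + 11
  13q - 2 = -14q + 11  ⇒  27q = 13  ⇒  q = 13/27.
The value is the smuggler's expected payoff against this mix (using route B): (13/27)·11 + (14/27)·(-2) = 115/27.

v = 115/27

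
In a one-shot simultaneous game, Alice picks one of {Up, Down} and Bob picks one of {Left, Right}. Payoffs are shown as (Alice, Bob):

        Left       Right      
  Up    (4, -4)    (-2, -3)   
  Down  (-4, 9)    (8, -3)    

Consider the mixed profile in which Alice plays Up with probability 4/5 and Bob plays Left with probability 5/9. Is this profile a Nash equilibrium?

Given Alice's mix p = 4/5, Bob's payoff from Left is -7/5 but from Right is -3. Bob strictly prefers Left, so Bob would not mix.
So the proposed profile is not a Nash equilibrium.

No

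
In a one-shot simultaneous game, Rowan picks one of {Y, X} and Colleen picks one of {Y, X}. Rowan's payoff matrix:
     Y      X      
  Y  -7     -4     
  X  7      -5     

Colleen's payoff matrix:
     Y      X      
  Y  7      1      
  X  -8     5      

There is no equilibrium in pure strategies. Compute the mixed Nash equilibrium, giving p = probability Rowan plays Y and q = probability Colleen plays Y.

p = 13/19, q = 1/15

In a mixed equilibrium Colleen is indifferent between Y and X; this condition fixes p.
  Colleen's payoff to Y: p·7 + (1−p)·(-8) = 15p - 8
  Colleen's payoff to X: p·1 + (1−p)·5 = -4p + 5
  15p - 8 = -4p + 5  ⇒  19p = 13  ⇒  p = 13/19.
For Rowan to be willing to mix, Rowan must be indifferent between Y and X, which pins down Colleen's mix.
  Rowan's payoff from Y: q·(-7) + (1−q)·(-4) = -3q - 4
  Rowan's payoff from X: q·7 + (1−q)·(-5) = 12q - 5
  -3q - 4 = 12q - 5  ⇒  -15q = -1  ⇒  q = 1/15.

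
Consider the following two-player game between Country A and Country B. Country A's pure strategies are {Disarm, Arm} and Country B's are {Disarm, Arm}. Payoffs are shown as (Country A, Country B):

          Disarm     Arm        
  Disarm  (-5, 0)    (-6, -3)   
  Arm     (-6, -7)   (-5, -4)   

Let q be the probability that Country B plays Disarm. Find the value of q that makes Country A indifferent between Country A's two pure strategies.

q = 1/2

In a mixed equilibrium Country A is indifferent between Disarm and Arm; this condition fixes q.
  Country A's payoff from Disarm: q·(-5) + (1−q)·(-6) = q - 6
  Country A's payoff from Arm: q·(-6) + (1−q)·(-5) = -q - 5
  q - 6 = -q - 5  ⇒  2q = 1  ⇒  q = 1/2.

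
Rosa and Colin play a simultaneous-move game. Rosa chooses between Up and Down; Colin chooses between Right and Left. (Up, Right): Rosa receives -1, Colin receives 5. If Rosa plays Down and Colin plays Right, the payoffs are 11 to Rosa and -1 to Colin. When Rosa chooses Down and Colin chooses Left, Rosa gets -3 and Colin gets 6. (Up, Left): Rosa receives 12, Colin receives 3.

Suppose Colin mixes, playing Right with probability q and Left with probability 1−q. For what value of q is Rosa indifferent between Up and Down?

Set Rosa's expected payoff from Up equal to that from Down:
  Rosa's payoff to Up: q·(-1) + (1−q)·12 = -13q + 12
  Rosa's payoff to Down: q·11 + (1−q)·(-3) = 14q - 3
  -13q + 12 = 14q - 3  ⇒  -27q = -15  ⇒  q = 5/9.

q = 5/9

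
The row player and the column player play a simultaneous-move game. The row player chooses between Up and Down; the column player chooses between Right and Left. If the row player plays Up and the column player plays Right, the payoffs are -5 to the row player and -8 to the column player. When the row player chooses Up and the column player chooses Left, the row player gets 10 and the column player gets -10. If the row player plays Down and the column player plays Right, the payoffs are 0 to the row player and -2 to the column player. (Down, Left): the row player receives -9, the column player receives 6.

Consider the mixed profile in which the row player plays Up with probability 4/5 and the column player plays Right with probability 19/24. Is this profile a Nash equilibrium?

Check the column player's indifference given the row player's mix p = 4/5:
  payoff from Right = -34/5; payoff from Left = -34/5 — equal.
Check the row player's indifference given the column player's mix q = 19/24:
  payoff from Up = -15/8; payoff from Down = -15/8 — equal.
Both players are indifferent, so neither can profitably deviate.

Yes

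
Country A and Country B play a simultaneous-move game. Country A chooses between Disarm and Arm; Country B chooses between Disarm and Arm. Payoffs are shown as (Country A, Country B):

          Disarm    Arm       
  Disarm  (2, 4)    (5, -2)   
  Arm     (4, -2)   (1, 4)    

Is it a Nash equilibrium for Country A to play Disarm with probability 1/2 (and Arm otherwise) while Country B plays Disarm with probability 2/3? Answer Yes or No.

Check Country B's indifference given Country A's mix p = 1/2:
  payoff from Disarm = 1; payoff from Arm = 1 — equal.
Check Country A's indifference given Country B's mix q = 2/3:
  payoff from Disarm = 3; payoff from Arm = 3 — equal.
Both players are indifferent, so neither can profitably deviate.

Yes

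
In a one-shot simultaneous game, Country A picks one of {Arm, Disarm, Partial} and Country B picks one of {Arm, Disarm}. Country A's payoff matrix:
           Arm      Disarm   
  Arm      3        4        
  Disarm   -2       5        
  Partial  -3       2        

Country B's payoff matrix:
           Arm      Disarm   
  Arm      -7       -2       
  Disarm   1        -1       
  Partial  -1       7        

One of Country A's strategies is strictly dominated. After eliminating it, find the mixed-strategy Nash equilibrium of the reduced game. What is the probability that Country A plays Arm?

Country A's strategy Partial is strictly dominated by Disarm: -2 > -3 and 5 > 2. Eliminate Partial.
For Country B to be willing to mix, Country B must be indifferent between Arm and Disarm, which pins down Country A's mix.
  Country B's payoff to Arm: p·(-7) + (1−p)·1 = -8p + 1
  Country B's payoff to Disarm: p·(-2) + (1−p)·(-1) = -p - 1
  -8p + 1 = -p - 1  ⇒  -7p = -2  ⇒  p = 2/7.

p = 2/7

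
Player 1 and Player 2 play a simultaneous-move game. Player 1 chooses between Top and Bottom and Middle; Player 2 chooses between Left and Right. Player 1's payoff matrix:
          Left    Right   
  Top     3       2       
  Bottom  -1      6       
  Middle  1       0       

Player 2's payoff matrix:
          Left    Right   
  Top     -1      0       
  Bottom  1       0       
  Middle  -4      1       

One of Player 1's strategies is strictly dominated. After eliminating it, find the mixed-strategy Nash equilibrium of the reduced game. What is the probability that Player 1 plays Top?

Player 1's strategy Middle is strictly dominated by Top: 3 > 1 and 2 > 0. Eliminate Middle.
Player 1's mix must leave Player 2 indifferent between Left and Right.
  Player 2's payoff from Left: p·(-1) + (1−p)·1 = -2p + 1
  Player 2's payoff from Right: p·0 + (1−p)·0 = 0
  -2p + 1 = 0  ⇒  -2p = -1  ⇒  p = 1/2.

p = 1/2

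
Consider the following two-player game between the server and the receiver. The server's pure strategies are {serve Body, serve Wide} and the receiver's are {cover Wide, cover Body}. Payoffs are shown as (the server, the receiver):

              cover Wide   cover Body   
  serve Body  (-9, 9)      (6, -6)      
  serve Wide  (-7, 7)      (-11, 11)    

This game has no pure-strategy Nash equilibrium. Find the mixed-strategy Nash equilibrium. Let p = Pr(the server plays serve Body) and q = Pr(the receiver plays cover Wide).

p = 4/19, q = 17/19

For the receiver to be willing to mix, the receiver must be indifferent between cover Wide and cover Body, which pins down the server's mix.
  the receiver's expected payoff from cover Wide: p·9 + (1−p)·7 = 2p + 7
  the receiver's expected payoff from cover Body: p·(-6) + (1−p)·11 = -17p + 11
  2p + 7 = -17p + 11  ⇒  19p = 4  ⇒  p = 4/19.
For the server to be willing to mix, the server must be indifferent between serve Body and serve Wide, which pins down the receiver's mix.
  the server's expected payoff from serve Body: q·(-9) + (1−q)·6 = -15q + 6
  the server's expected payoff from serve Wide: q·(-7) + (1−q)·(-11) = 4q - 11
  -15q + 6 = 4q - 11  ⇒  -19q = -17  ⇒  q = 17/19.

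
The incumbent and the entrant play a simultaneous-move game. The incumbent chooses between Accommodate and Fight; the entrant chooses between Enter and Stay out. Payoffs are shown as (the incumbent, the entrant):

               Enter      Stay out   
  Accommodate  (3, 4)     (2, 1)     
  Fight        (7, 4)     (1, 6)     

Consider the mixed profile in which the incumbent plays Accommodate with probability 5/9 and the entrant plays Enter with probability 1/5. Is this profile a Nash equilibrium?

No

Given the incumbent's mix p = 5/9, the entrant's payoff from Enter is 4 but from Stay out is 29/9. The entrant strictly prefers Enter, so the entrant would not mix.
So the proposed profile is not a Nash equilibrium.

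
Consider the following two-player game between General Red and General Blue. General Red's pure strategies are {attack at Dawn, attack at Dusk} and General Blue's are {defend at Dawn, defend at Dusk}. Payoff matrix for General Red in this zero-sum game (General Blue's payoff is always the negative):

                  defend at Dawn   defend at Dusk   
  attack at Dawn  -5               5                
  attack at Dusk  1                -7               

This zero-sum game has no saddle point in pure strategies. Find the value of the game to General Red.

General Red's indifference between attack at Dawn and attack at Dusk determines General Blue's mixing probability q:
  General Red's expected payoff from attack at Dawn: q·(-5) + (1−q)·5 = -10q + 5
  General Red's expected payoff from attack at Dusk: q·1 + (1−q)·(-7) = 8q - 7
  -10q + 5 = 8q - 7  ⇒  -18q = -12  ⇒  q = 2/3.
The value is General Red's expected payoff against this mix (using attack at Dawn): (2/3)·(-5) + (1/3)·5 = -5/3.

v = -5/3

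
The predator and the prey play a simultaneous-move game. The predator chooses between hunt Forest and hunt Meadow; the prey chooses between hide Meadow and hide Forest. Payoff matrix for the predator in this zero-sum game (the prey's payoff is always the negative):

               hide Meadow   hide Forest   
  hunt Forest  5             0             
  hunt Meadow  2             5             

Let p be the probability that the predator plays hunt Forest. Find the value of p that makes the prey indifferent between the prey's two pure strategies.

For the prey to be willing to mix, the prey must be indifferent between hide Meadow and hide Forest, which pins down the predator's mix.
  the prey's expected payoff from hide Meadow: p·(-5) + (1−p)·(-2) = -3p - 2
  the prey's expected payoff from hide Forest: p·0 + (1−p)·(-5) = 5p - 5
  -3p - 2 = 5p - 5  ⇒  -8p = -3  ⇒  p = 3/8.

p = 3/8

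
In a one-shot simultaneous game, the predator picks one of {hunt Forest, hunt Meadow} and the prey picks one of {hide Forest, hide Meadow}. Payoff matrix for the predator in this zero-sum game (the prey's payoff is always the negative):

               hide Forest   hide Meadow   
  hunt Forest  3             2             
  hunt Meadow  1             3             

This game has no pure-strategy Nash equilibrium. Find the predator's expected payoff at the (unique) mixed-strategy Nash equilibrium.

7/3

The prey's mix must leave the predator indifferent between hunt Forest and hunt Meadow.
  the predator's expected payoff from hunt Forest: q·3 + (1−q)·2 = q + 2
  the predator's expected payoff from hunt Meadow: q·1 + (1−q)·3 = -2q + 3
  q + 2 = -2q + 3  ⇒  3q = 1  ⇒  q = 1/3.
At equilibrium the predator is indifferent across rows, so the predator's payoff equals the payoff from hunt Forest: (1/3)·3 + (2/3)·2 = 7/3.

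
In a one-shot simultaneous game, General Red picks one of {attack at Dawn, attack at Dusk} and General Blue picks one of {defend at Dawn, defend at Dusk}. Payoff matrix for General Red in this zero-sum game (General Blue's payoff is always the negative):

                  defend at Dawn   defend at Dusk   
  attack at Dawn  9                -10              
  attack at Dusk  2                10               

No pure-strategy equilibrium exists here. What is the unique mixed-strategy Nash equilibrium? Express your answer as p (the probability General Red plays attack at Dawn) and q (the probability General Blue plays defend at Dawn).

Set General Blue's expected payoff from defend at Dawn equal to that from defend at Dusk:
  General Blue's payoff to defend at Dawn: p·(-9) + (1−p)·(-2) = -7p - 2
  General Blue's payoff to defend at Dusk: p·10 + (1−p)·(-10) = 20p - 10
  -7p - 2 = 20p - 10  ⇒  -27p = -8  ⇒  p = 8/27.
Set General Red's expected payoff from attack at Dawn equal to that from attack at Dusk:
  General Red's payoff to attack at Dawn: q·9 + (1−q)·(-10) = 19q - 10
  General Red's payoff to attack at Dusk: q·2 + (1−q)·10 = -8q + 10
  19q - 10 = -8q + 10  ⇒  27q = 20  ⇒  q = 20/27.

p = 8/27, q = 20/27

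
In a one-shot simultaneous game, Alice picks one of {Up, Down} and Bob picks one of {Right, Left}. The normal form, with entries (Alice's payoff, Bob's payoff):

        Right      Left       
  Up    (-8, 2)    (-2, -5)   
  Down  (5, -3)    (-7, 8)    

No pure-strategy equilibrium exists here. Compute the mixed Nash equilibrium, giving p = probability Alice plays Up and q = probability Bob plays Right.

In a mixed equilibrium Bob is indifferent between Right and Left; this condition fixes p.
  Bob's payoff to Right: p·2 + (1−p)·(-3) = 5p - 3
  Bob's payoff to Left: p·(-5) + (1−p)·8 = -13p + 8
  5p - 3 = -13p + 8  ⇒  18p = 11  ⇒  p = 11/18.
In a mixed equilibrium Alice is indifferent between Up and Down; this condition fixes q.
  Alice's payoff from Up: q·(-8) + (1−q)·(-2) = -6q - 2
  Alice's payoff from Down: q·5 + (1−q)·(-7) = 12q - 7
  -6q - 2 = 12q - 7  ⇒  -18q = -5  ⇒  q = 5/18.

p = 11/18, q = 5/18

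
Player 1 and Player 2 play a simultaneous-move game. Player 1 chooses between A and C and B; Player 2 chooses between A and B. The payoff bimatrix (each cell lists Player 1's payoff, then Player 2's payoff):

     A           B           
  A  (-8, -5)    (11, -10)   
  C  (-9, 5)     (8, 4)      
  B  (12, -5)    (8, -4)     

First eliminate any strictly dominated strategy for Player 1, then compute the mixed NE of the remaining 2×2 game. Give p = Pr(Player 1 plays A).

Player 1's strategy C is strictly dominated by A: -8 > -9 and 11 > 8. Eliminate C.
Set Player 2's expected payoff from A equal to that from B:
  Player 2's payoff from A: p·(-5) + (1−p)·(-5) = -5
  Player 2's payoff from B: p·(-10) + (1−p)·(-4) = -6p - 4
  -5 = -6p - 4  ⇒  6p = 1  ⇒  p = 1/6.

p = 1/6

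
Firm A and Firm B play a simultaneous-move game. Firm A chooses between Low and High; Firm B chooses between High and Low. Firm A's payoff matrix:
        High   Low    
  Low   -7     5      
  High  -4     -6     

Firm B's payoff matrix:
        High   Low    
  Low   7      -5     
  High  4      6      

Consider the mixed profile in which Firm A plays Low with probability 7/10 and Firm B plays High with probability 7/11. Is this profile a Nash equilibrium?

No

Given Firm A's mix p = 7/10, Firm B's payoff from High is 61/10 but from Low is -17/10. Firm B strictly prefers High, so Firm B would not mix.
So the proposed profile is not a Nash equilibrium.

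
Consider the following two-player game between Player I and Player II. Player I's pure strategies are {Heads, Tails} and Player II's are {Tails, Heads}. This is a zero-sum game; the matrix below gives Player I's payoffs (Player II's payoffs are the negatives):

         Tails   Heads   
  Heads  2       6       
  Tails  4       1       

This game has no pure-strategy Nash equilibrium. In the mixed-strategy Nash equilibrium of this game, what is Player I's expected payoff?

Set Player I's expected payoff from Heads equal to that from Tails:
  Player I's payoff from Heads: q·2 + (1−q)·6 = -4q + 6
  Player I's payoff from Tails: q·4 + (1−q)·1 = 3q + 1
  -4q + 6 = 3q + 1  ⇒  -7q = -5  ⇒  q = 5/7.
At equilibrium Player I is indifferent across rows, so Player I's payoff equals the payoff from Heads: (5/7)·2 + (2/7)·6 = 22/7.

22/7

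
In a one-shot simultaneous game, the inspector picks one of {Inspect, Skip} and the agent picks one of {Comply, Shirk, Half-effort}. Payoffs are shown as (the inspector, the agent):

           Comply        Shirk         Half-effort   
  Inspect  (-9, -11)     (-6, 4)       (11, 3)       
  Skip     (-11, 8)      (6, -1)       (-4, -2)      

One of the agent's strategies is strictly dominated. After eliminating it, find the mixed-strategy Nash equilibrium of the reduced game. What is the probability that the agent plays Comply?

q = 6/7

The agent's strategy Half-effort is strictly dominated by Shirk: 4 > 3 and -1 > -2. Eliminate Half-effort.
The inspector's indifference between Inspect and Skip determines the agent's mixing probability q:
  the inspector's payoff from Inspect: q·(-9) + (1−q)·(-6) = -3q - 6
  the inspector's payoff from Skip: q·(-11) + (1−q)·6 = -17q + 6
  -3q - 6 = -17q + 6  ⇒  14q = 12  ⇒  q = 6/7.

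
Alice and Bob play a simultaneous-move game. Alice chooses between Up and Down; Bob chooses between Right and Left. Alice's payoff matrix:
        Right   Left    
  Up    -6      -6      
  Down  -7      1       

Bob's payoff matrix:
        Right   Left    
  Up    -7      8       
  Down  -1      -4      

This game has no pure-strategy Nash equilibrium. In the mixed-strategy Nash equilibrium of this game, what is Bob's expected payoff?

-2

Alice's mix must leave Bob indifferent between Right and Left.
  Bob's expected payoff from Right: p·(-7) + (1−p)·(-1) = -6p - 1
  Bob's expected payoff from Left: p·8 + (1−p)·(-4) = 12p - 4
  -6p - 1 = 12p - 4  ⇒  -18p = -3  ⇒  p = 1/6.
At equilibrium Bob is indifferent across columns, so Bob's payoff equals the payoff from Right: (1/6)·(-7) + (5/6)·(-1) = -2.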